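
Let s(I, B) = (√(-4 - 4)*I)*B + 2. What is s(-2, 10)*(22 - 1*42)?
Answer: -40 + 800*I*√2 ≈ -40.0 + 1131.4*I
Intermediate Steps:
s(I, B) = 2 + 2*I*B*I*√2 (s(I, B) = (√(-8)*I)*B + 2 = ((2*I*√2)*I)*B + 2 = (2*I*I*√2)*B + 2 = 2*I*B*I*√2 + 2 = 2 + 2*I*B*I*√2)
s(-2, 10)*(22 - 1*42) = (2 + 2*I*10*(-2)*√2)*(22 - 1*42) = (2 - 40*I*√2)*(22 - 42) = (2 - 40*I*√2)*(-20) = -40 + 800*I*√2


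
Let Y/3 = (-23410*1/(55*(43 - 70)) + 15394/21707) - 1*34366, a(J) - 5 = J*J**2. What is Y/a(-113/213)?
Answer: -9145342262480901/430488187976 ≈ -21244.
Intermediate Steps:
a(J) = 5 + J**3 (a(J) = 5 + J*J**2 = 5 + J**3)
Y = -221450676122/2148993 (Y = 3*((-23410*1/(55*(43 - 70)) + 15394/21707) - 1*34366) = 3*((-23410/((-27*55)) + 15394*(1/21707)) - 34366) = 3*((-23410/(-1485) + 15394/21707) - 34366) = 3*((-23410*(-1/1485) + 15394/21707) - 34366) = 3*((4682/297 + 15394/21707) - 34366) = 3*(106204192/6446979 - 34366) = 3*(-221450676122/6446979) = -221450676122/2148993 ≈ -1.0305e+5)
Y/a(-113/213) = -221450676122/(2148993*(5 + (-113/213)**3)) = -221450676122/(2148993*(5 - 1442897/9663597)) = -221450676122/(2148993*46875088/9663597) = -221450676122/2148993*9663597/46875088 = -9145342262480901/430488187976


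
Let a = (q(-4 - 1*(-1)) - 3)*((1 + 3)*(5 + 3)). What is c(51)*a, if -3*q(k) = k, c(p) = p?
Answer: -3264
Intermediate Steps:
q(k) = -k/3
a = -64 (a = (-(-4 - 1*(-1))/3 - 3)*((1 + 3)*(5 + 3)) = (-(-4 + 1)/3 - 3)*(4*8) = (-1/3*(-3) - 3)*32 = (1 - 3)*32 = -2*32 = -64)
c(51)*a = 51*(-64) = -3264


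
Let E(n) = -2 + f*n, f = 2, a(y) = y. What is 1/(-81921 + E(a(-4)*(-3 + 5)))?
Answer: -1/81939 ≈ -1.2204e-5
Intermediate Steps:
E(n) = -2 + 2*n
1/(-81921 + E(a(-4)*(-3 + 5))) = 1/(-81921 + (-2 + 2*(-4*(-3 + 5)))) = 1/(-81921 + (-2 + 2*(-4*2))) = 1/(-81921 + (-2 + 2*(-8))) = 1/(-81921 + (-2 - 16)) = 1/(-81921 - 18) = 1/(-81939) = -1/81939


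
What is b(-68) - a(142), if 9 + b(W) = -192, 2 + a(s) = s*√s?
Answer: -199 - 142*√142 ≈ -1891.1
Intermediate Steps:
a(s) = -2 + s^(3/2) (a(s) = -2 + s*√s = -2 + s^(3/2))
b(W) = -201 (b(W) = -9 - 192 = -201)
b(-68) - a(142) = -201 - (-2 + 142^(3/2)) = -201 - (-2 + 142*√142) = -201 + (2 - 142*√142) = -199 - 142*√142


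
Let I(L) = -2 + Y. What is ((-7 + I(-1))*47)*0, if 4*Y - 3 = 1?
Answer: 0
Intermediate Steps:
Y = 1 (Y = ¾ + (¼)*1 = ¾ + ¼ = 1)
I(L) = -1 (I(L) = -2 + 1 = -1)
((-7 + I(-1))*47)*0 = ((-7 - 1)*47)*0 = -8*47*0 = -376*0 = 0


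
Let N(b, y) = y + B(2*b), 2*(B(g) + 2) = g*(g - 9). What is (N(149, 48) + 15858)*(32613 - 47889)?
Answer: -900749340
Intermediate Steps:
B(g) = -2 + g*(-9 + g)/2 (B(g) = -2 + (g*(g - 9))/2 = -2 + (g*(-9 + g))/2 = -2 + g*(-9 + g)/2)
N(b, y) = -2 + y - 9*b + 2*b² (N(b, y) = y + (-2 + (2*b)²/2 - 9*b) = y + (-2 + (4*b²)/2 - 9*b) = y + (-2 + 2*b² - 9*b) = y + (-2 - 9*b + 2*b²) = -2 + y - 9*b + 2*b²)
(N(149, 48) + 15858)*(32613 - 47889) = ((-2 + 48 - 9*149 + 2*149²) + 15858)*(32613 - 47889) = ((-2 + 48 - 1341 + 2*22201) + 15858)*(-15276) = ((-2 + 48 - 1341 + 44402) + 15858)*(-15276) = (43107 + 15858)*(-15276) = 58965*(-15276) = -900749340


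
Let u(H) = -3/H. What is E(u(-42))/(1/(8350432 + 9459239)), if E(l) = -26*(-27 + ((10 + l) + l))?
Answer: 54640070628/7 ≈ 7.8057e+9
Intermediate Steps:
E(l) = 442 - 52*l (E(l) = -26*(-27 + (10 + 2*l)) = -26*(-17 + 2*l) = 442 - 52*l)
E(u(-42))/(1/(8350432 + 9459239)) = (442 - (-156)/(-42))/(1/(8350432 + 9459239)) = (442 - (-156)*(-1)/42)/(1/17809671) = (442 - 52*1/14)/(1/17809671) = (442 - 26/7)*17809671 = (3068/7)*17809671 = 54640070628/7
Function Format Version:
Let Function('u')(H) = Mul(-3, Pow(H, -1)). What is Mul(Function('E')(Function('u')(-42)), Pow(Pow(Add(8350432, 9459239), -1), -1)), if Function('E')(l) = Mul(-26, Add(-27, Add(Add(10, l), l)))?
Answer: Rational(54640070628, 7) ≈ 7.8057e+9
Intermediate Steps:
Function('E')(l) = Add(442, Mul(-52, l)) (Function('E')(l) = Mul(-26, Add(-27, Add(10, Mul(2, l)))) = Mul(-26, Add(-17, Mul(2, l))) = Add(442, Mul(-52, l)))
Mul(Function('E')(Function('u')(-42)), Pow(Pow(Add(8350432, 9459239), -1), -1)) = Mul(Add(442, Mul(-52, Mul(-3, Pow(-42, -1)))), Pow(Pow(Add(8350432, 9459239), -1), -1)) = Mul(Add(442, Mul(-52, Mul(-3, Rational(-1, 42)))), Pow(Pow(17809671, -1), -1)) = Mul(Add(442, Mul(-52, Rational(1, 14))), Pow(Rational(1, 17809671), -1)) = Mul(Add(442, Rational(-26, 7)), 17809671) = Mul(Rational(3068, 7), 17809671) = Rational(54640070628, 7)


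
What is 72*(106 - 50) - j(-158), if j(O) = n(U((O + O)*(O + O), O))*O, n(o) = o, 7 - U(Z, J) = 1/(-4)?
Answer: 10355/2 ≈ 5177.5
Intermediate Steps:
U(Z, J) = 29/4 (U(Z, J) = 7 - 1/(-4) = 7 - (-1)/4 = 7 - 1*(-1/4) = 7 + 1/4 = 29/4)
j(O) = 29*O/4
72*(106 - 50) - j(-158) = 72*(106 - 50) - 29*(-158)/4 = 72*56 - 1*(-2291/2) = 4032 + 2291/2 = 10355/2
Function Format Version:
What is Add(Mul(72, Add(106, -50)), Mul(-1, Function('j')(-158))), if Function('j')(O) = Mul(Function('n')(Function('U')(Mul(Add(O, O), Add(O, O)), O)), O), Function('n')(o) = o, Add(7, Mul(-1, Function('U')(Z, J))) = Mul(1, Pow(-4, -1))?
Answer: Rational(10355, 2) ≈ 5177.5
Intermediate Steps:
Function('U')(Z, J) = Rational(29, 4) (Function('U')(Z, J) = Add(7, Mul(-1, Mul(1, Pow(-4, -1)))) = Add(7, Mul(-1, Mul(1, Rational(-1, 4)))) = Add(7, Mul(-1, Rational(-1, 4))) = Add(7, Rational(1, 4)) = Rational(29, 4))
Function('j')(O) = Mul(Rational(29, 4), O)
Add(Mul(72, Add(106, -50)), Mul(-1, Function('j')(-158))) = Add(Mul(72, Add(106, -50)), Mul(-1, Mul(Rational(29, 4), -158))) = Add(Mul(72, 56), Mul(-1, Rational(-2291, 2))) = Add(4032, Rational(2291, 2)) = Rational(10355, 2)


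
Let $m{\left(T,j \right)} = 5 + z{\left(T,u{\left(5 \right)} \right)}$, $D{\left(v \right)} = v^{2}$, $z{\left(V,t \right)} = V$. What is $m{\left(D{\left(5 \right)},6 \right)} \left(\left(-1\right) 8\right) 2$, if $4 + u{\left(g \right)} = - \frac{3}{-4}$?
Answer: $-480$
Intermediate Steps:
$u{\left(g \right)} = - \frac{13}{4}$ ($u{\left(g \right)} = -4 - \frac{3}{-4} = -4 - - \frac{3}{4} = -4 + \frac{3}{4} = - \frac{13}{4}$)
$m{\left(T,j \right)} = 5 + T$
$m{\left(D{\left(5 \right)},6 \right)} \left(\left(-1\right) 8\right) 2 = \left(5 + 5^{2}\right) \left(\left(-1\right) 8\right) 2 = \left(5 + 25\right) \left(-8\right) 2 = 30 \left(-8\right) 2 = \left(-240\right) 2 = -480$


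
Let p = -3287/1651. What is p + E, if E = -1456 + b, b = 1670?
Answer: 350027/1651 ≈ 212.01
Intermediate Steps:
E = 214 (E = -1456 + 1670 = 214)
p = -3287/1651 (p = -3287*1/1651 = -3287/1651 ≈ -1.9909)
p + E = -3287/1651 + 214 = 350027/1651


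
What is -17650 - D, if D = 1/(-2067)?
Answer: -36482549/2067 ≈ -17650.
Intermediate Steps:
D = -1/2067 ≈ -0.00048379
-17650 - D = -17650 - 1*(-1/2067) = -17650 + 1/2067 = -36482549/2067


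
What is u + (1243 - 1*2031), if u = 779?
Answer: -9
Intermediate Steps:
u + (1243 - 1*2031) = 779 + (1243 - 1*2031) = 779 + (1243 - 2031) = 779 - 788 = -9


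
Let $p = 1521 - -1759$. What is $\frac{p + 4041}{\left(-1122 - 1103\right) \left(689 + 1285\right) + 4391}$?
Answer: $- \frac{7321}{4387759} \approx -0.0016685$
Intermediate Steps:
$p = 3280$ ($p = 1521 + 1759 = 3280$)
$\frac{p + 4041}{\left(-1122 - 1103\right) \left(689 + 1285\right) + 4391} = \frac{3280 + 4041}{\left(-1122 - 1103\right) \left(689 + 1285\right) + 4391} = \frac{7321}{\left(-2225\right) 1974 + 4391} = \frac{7321}{-4392150 + 4391} = \frac{7321}{-4387759} = 7321 \left(- \frac{1}{4387759}\right) = - \frac{7321}{4387759}$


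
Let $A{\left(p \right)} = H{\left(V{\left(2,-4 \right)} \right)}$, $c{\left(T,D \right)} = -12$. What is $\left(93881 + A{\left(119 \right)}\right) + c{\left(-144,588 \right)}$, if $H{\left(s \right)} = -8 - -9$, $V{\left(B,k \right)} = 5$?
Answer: $93870$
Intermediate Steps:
$H{\left(s \right)} = 1$ ($H{\left(s \right)} = -8 + 9 = 1$)
$A{\left(p \right)} = 1$
$\left(93881 + A{\left(119 \right)}\right) + c{\left(-144,588 \right)} = \left(93881 + 1\right) - 12 = 93882 - 12 = 93870$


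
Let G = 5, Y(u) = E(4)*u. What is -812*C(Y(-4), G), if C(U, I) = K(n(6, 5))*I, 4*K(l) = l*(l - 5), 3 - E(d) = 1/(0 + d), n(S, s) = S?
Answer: -6090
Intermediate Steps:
E(d) = 3 - 1/d (E(d) = 3 - 1/(0 + d) = 3 - 1/d)
Y(u) = 11*u/4 (Y(u) = (3 - 1/4)*u = (3 - 1*¼)*u = (3 - ¼)*u = 11*u/4)
K(l) = l*(-5 + l)/4 (K(l) = (l*(l - 5))/4 = (l*(-5 + l))/4 = l*(-5 + l)/4)
C(U, I) = 3*I/2 (C(U, I) = ((¼)*6*(-5 + 6))*I = ((¼)*6*1)*I = 3*I/2)
-812*C(Y(-4), G) = -1218*5 = -812*15/2 = -6090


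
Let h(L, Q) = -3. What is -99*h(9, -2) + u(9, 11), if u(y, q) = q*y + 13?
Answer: 409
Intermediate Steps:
u(y, q) = 13 + q*y
-99*h(9, -2) + u(9, 11) = -99*(-3) + (13 + 11*9) = 297 + (13 + 99) = 297 + 112 = 409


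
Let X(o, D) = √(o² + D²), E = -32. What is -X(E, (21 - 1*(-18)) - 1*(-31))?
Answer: -2*√1481 ≈ -76.968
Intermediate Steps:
X(o, D) = √(D² + o²)
-X(E, (21 - 1*(-18)) - 1*(-31)) = -√(((21 - 1*(-18)) - 1*(-31))² + (-32)²) = -√(((21 + 18) + 31)² + 1024) = -√((39 + 31)² + 1024) = -√(70² + 1024) = -√(4900 + 1024) = -√5924 = -2*√1481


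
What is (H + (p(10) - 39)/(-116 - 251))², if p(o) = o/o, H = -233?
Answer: 7305633729/134689 ≈ 54241.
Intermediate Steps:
p(o) = 1
(H + (p(10) - 39)/(-116 - 251))² = (-233 + (1 - 39)/(-116 - 251))² = (-233 - 38/(-367))² = (-233 - 38*(-1/367))² = (-233 + 38/367)² = (-85473/367)² = 7305633729/134689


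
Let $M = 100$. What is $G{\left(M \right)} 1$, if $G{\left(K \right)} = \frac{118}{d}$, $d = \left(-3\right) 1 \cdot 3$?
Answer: $- \frac{118}{9} \approx -13.111$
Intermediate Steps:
$d = -9$ ($d = \left(-3\right) 3 = -9$)
$G{\left(K \right)} = - \frac{118}{9}$ ($G{\left(K \right)} = \frac{118}{-9} = 118 \left(- \frac{1}{9}\right) = - \frac{118}{9}$)
$G{\left(M \right)} 1 = \left(- \frac{118}{9}\right) 1 = - \frac{118}{9}$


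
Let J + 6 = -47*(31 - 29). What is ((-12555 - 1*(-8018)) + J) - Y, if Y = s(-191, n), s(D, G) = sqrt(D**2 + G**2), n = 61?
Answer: -4637 - sqrt(40202) ≈ -4837.5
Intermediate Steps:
J = -100 (J = -6 - 47*(31 - 29) = -6 - 47*2 = -6 - 94 = -100)
Y = sqrt(40202) (Y = sqrt((-191)**2 + 61**2) = sqrt(36481 + 3721) = sqrt(40202) ≈ 200.50)
((-12555 - 1*(-8018)) + J) - Y = ((-12555 - 1*(-8018)) - 100) - sqrt(40202) = ((-12555 + 8018) - 100) - sqrt(40202) = (-4537 - 100) - sqrt(40202) = -4637 - sqrt(40202)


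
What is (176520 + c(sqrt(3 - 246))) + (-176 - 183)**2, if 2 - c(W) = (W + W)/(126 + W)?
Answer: 60775191/199 - 28*I*sqrt(3)/199 ≈ 3.054e+5 - 0.24371*I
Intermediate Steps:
c(W) = 2 - 2*W/(126 + W) (c(W) = 2 - (W + W)/(126 + W) = 2 - 2*W/(126 + W))
(176520 + c(sqrt(3 - 246))) + (-176 - 183)**2 = (176520 + 252/(126 + sqrt(3 - 246))) + (-176 - 183)**2 = (176520 + 252/(126 + sqrt(-243))) + (-359)**2 = (176520 + 252/(126 + 9*I*sqrt(3))) + 128881 = 305401 + 252/(126 + 9*I*sqrt(3))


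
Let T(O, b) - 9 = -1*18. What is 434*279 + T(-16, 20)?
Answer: 121077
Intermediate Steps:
T(O, b) = -9 (T(O, b) = 9 - 1*18 = 9 - 18 = -9)
434*279 + T(-16, 20) = 434*279 - 9 = 121086 - 9 = 121077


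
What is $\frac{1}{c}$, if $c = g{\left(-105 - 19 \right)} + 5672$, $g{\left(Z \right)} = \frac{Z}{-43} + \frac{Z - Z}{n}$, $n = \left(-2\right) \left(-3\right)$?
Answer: $\frac{43}{244020} \approx 0.00017622$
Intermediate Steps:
$n = 6$
$g{\left(Z \right)} = - \frac{Z}{43}$ ($g{\left(Z \right)} = \frac{Z}{-43} + \frac{Z - Z}{6} = Z \left(- \frac{1}{43}\right) + 0 \cdot \frac{1}{6} = - \frac{Z}{43} + 0 = - \frac{Z}{43}$)
$c = \frac{244020}{43}$ ($c = - \frac{-105 - 19}{43} + 5672 = \left(- \frac{1}{43}\right) \left(-124\right) + 5672 = \frac{124}{43} + 5672 = \frac{244020}{43} \approx 5674.9$)
$\frac{1}{c} = \frac{1}{\frac{244020}{43}} = \frac{43}{244020}$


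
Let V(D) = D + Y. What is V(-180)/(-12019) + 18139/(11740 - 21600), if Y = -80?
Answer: -12673473/6971020 ≈ -1.8180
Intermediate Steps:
V(D) = -80 + D (V(D) = D - 80 = -80 + D)
V(-180)/(-12019) + 18139/(11740 - 21600) = (-80 - 180)/(-12019) + 18139/(11740 - 21600) = -260*(-1/12019) + 18139/(-9860) = 260/12019 + 18139*(-1/9860) = 260/12019 - 1067/580 = -12673473/6971020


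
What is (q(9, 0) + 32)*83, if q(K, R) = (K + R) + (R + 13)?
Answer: 4482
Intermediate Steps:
q(K, R) = 13 + K + 2*R (q(K, R) = (K + R) + (13 + R) = 13 + K + 2*R)
(q(9, 0) + 32)*83 = ((13 + 9 + 2*0) + 32)*83 = ((13 + 9 + 0) + 32)*83 = (22 + 32)*83 = 54*83 = 4482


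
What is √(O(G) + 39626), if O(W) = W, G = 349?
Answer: 5*√1599 ≈ 199.94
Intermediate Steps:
√(O(G) + 39626) = √(349 + 39626) = √39975 = 5*√1599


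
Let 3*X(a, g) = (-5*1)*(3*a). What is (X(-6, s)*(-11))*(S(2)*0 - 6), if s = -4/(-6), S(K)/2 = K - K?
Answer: 1980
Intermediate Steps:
S(K) = 0 (S(K) = 2*(K - K) = 2*0 = 0)
s = ⅔ (s = -4*(-⅙) = ⅔ ≈ 0.66667)
X(a, g) = -5*a (X(a, g) = ((-5*1)*(3*a))/3 = (-15*a)/3 = -5*a)
(X(-6, s)*(-11))*(S(2)*0 - 6) = (-5*(-6)*(-11))*(0*0 - 6) = (30*(-11))*(0 - 6) = -330*(-6) = 1980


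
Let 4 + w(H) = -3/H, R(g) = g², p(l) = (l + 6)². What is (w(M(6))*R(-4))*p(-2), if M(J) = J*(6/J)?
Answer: -1152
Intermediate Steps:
M(J) = 6
p(l) = (6 + l)²
w(H) = -4 - 3/H
(w(M(6))*R(-4))*p(-2) = ((-4 - 3/6)*(-4)²)*(6 - 2)² = ((-4 - 3*⅙)*16)*4² = ((-4 - ½)*16)*16 = -9/2*16*16 = -72*16 = -1152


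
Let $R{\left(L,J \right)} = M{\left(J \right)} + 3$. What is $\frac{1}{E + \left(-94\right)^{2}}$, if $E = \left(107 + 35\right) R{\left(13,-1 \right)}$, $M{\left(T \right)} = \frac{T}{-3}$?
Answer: $\frac{3}{27928} \approx 0.00010742$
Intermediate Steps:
$M{\left(T \right)} = - \frac{T}{3}$ ($M{\left(T \right)} = T \left(- \frac{1}{3}\right) = - \frac{T}{3}$)
$R{\left(L,J \right)} = 3 - \frac{J}{3}$ ($R{\left(L,J \right)} = - \frac{J}{3} + 3 = 3 - \frac{J}{3}$)
$E = \frac{1420}{3}$ ($E = \left(107 + 35\right) \left(3 - - \frac{1}{3}\right) = 142 \left(3 + \frac{1}{3}\right) = 142 \cdot \frac{10}{3} = \frac{1420}{3} \approx 473.33$)
$\frac{1}{E + \left(-94\right)^{2}} = \frac{1}{\frac{1420}{3} + \left(-94\right)^{2}} = \frac{1}{\frac{1420}{3} + 8836} = \frac{1}{\frac{27928}{3}} = \frac{3}{27928}$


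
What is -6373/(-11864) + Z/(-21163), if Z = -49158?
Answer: 718082311/251077832 ≈ 2.8600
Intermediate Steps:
-6373/(-11864) + Z/(-21163) = -6373/(-11864) - 49158/(-21163) = -6373*(-1/11864) - 49158*(-1/21163) = 6373/11864 + 49158/21163 = 718082311/251077832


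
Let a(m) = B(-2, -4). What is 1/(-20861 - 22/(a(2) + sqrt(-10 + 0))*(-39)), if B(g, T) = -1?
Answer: -20939/438502561 + 78*I*sqrt(10)/438502561 ≈ -4.7751e-5 + 5.625e-7*I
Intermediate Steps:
a(m) = -1
1/(-20861 - 22/(a(2) + sqrt(-10 + 0))*(-39)) = 1/(-20861 - 22/(-1 + sqrt(-10 + 0))*(-39)) = 1/(-20861 - 22/(-1 + sqrt(-10))*(-39)) = 1/(-20861 - 22/(-1 + I*sqrt(10))*(-39)) = 1/(-20861 + 858/(-1 + I*sqrt(10)))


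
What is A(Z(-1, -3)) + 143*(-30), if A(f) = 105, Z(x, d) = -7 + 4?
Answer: -4185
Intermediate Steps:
Z(x, d) = -3
A(Z(-1, -3)) + 143*(-30) = 105 + 143*(-30) = 105 - 4290 = -4185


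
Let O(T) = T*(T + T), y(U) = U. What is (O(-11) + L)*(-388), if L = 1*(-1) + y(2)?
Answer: -94284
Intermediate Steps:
L = 1 (L = 1*(-1) + 2 = -1 + 2 = 1)
O(T) = 2*T² (O(T) = T*(2*T) = 2*T²)
(O(-11) + L)*(-388) = (2*(-11)² + 1)*(-388) = (2*121 + 1)*(-388) = (242 + 1)*(-388) = 243*(-388) = -94284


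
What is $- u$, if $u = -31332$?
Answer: $31332$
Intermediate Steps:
$- u = \left(-1\right) \left(-31332\right) = 31332$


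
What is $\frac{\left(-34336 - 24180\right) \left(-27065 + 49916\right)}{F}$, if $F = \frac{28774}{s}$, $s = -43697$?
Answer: $\frac{29214702460926}{14387} \approx 2.0306 \cdot 10^{9}$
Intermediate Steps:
$F = - \frac{28774}{43697}$ ($F = \frac{28774}{-43697} = 28774 \left(- \frac{1}{43697}\right) = - \frac{28774}{43697} \approx -0.65849$)
$\frac{\left(-34336 - 24180\right) \left(-27065 + 49916\right)}{F} = \frac{\left(-34336 - 24180\right) \left(-27065 + 49916\right)}{- \frac{28774}{43697}} = \left(-58516\right) 22851 \left(- \frac{43697}{28774}\right) = \left(-1337149116\right) \left(- \frac{43697}{28774}\right) = \frac{29214702460926}{14387}$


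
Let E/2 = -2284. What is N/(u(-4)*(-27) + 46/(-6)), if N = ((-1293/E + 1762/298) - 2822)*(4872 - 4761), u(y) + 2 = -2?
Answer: -638203304187/204870232 ≈ -3115.2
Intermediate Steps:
E = -4568 (E = 2*(-2284) = -4568)
u(y) = -4 (u(y) = -2 - 2 = -4)
N = -212734434729/680632 (N = ((-1293/(-4568) + 1762/298) - 2822)*(4872 - 4761) = ((-1293*(-1/4568) + 1762*(1/298)) - 2822)*111 = ((1293/4568 + 881/149) - 2822)*111 = (4217065/680632 - 2822)*111 = -1916526439/680632*111 = -212734434729/680632 ≈ -3.1255e+5)
N/(u(-4)*(-27) + 46/(-6)) = -212734434729/(680632*(-4*(-27) + 46/(-6))) = -212734434729/(680632*(108 + 46*(-1/6))) = -212734434729/(680632*(108 - 23/3)) = -212734434729/(680632*301/3) = -212734434729/680632*3/301 = -638203304187/204870232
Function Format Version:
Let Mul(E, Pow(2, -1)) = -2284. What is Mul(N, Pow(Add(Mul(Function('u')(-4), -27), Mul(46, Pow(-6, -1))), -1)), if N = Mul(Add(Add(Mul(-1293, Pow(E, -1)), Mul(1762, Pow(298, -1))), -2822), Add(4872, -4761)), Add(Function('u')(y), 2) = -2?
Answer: Rational(-638203304187, 204870232) ≈ -3115.2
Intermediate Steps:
E = -4568 (E = Mul(2, -2284) = -4568)
Function('u')(y) = -4 (Function('u')(y) = Add(-2, -2) = -4)
N = Rational(-212734434729, 680632) (N = Mul(Add(Add(Mul(-1293, Pow(-4568, -1)), Mul(1762, Pow(298, -1))), -2822), Add(4872, -4761)) = Mul(Add(Add(Mul(-1293, Rational(-1, 4568)), Mul(1762, Rational(1, 298))), -2822), 111) = Mul(Add(Add(Rational(1293, 4568), Rational(881, 149)), -2822), 111) = Mul(Add(Rational(4217065, 680632), -2822), 111) = Mul(Rational(-1916526439, 680632), 111) = Rational(-212734434729, 680632) ≈ -3.1255e+5)
Mul(N, Pow(Add(Mul(Function('u')(-4), -27), Mul(46, Pow(-6, -1))), -1)) = Mul(Rational(-212734434729, 680632), Pow(Add(Mul(-4, -27), Mul(46, Pow(-6, -1))), -1)) = Mul(Rational(-212734434729, 680632), Pow(Add(108, Mul(46, Rational(-1, 6))), -1)) = Mul(Rational(-212734434729, 680632), Pow(Add(108, Rational(-23, 3)), -1)) = Mul(Rational(-212734434729, 680632), Pow(Rational(301, 3), -1)) = Mul(Rational(-212734434729, 680632), Rational(3, 301)) = Rational(-638203304187, 204870232)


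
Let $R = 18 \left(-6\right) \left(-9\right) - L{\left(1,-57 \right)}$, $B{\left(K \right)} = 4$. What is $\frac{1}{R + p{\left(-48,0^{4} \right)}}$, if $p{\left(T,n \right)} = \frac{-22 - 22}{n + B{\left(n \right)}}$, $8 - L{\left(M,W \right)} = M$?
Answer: $\frac{1}{954} \approx 0.0010482$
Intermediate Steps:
$L{\left(M,W \right)} = 8 - M$
$p{\left(T,n \right)} = - \frac{44}{4 + n}$ ($p{\left(T,n \right)} = \frac{-22 - 22}{n + 4} = - \frac{44}{4 + n}$)
$R = 965$ ($R = 18 \left(-6\right) \left(-9\right) - \left(8 - 1\right) = \left(-108\right) \left(-9\right) - \left(8 - 1\right) = 972 - 7 = 965$)
$\frac{1}{R + p{\left(-48,0^{4} \right)}} = \frac{1}{965 - \frac{44}{4 + 0^{4}}} = \frac{1}{965 - \frac{44}{4 + 0}} = \frac{1}{965 - \frac{44}{4}} = \frac{1}{965 - 11} = \frac{1}{954}$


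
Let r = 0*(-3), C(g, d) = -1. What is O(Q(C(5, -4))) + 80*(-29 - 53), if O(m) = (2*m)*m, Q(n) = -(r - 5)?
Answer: -6510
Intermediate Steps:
r = 0
Q(n) = 5 (Q(n) = -(0 - 5) = -1*(-5) = 5)
O(m) = 2*m²
O(Q(C(5, -4))) + 80*(-29 - 53) = 2*5² + 80*(-29 - 53) = 2*25 + 80*(-82) = 50 - 6560 = -6510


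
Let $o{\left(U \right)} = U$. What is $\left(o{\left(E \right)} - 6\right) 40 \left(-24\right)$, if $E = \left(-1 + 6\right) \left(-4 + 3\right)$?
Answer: $10560$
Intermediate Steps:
$E = -5$ ($E = 5 \left(-1\right) = -5$)
$\left(o{\left(E \right)} - 6\right) 40 \left(-24\right) = \left(-5 - 6\right) 40 \left(-24\right) = \left(-11\right) 40 \left(-24\right) = \left(-440\right) \left(-24\right) = 10560$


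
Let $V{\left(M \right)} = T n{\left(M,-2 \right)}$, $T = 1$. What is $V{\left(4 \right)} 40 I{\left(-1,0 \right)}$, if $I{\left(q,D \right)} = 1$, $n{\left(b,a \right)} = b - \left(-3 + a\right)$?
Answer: $360$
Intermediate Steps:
$n{\left(b,a \right)} = 3 + b - a$
$V{\left(M \right)} = 5 + M$ ($V{\left(M \right)} = 1 \left(3 + M - -2\right) = 1 \left(3 + M + 2\right) = 1 \left(5 + M\right) = 5 + M$)
$V{\left(4 \right)} 40 I{\left(-1,0 \right)} = \left(5 + 4\right) 40 \cdot 1 = 9 \cdot 40 \cdot 1 = 360 \cdot 1 = 360$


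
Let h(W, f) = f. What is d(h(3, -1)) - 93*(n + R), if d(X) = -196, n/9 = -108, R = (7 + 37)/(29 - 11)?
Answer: 269918/3 ≈ 89973.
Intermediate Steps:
R = 22/9 (R = 44/18 = 44*(1/18) = 22/9 ≈ 2.4444)
n = -972 (n = 9*(-108) = -972)
d(h(3, -1)) - 93*(n + R) = -196 - 93*(-972 + 22/9) = -196 - 93*(-8726/9) = -196 + 270506/3 = 269918/3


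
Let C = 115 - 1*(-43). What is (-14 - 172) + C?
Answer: -28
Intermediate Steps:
C = 158 (C = 115 + 43 = 158)
(-14 - 172) + C = (-14 - 172) + 158 = -186 + 158 = -28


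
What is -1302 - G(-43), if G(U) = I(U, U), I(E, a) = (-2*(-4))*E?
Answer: -958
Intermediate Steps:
I(E, a) = 8*E
G(U) = 8*U
-1302 - G(-43) = -1302 - 8*(-43) = -1302 - 1*(-344) = -1302 + 344 = -958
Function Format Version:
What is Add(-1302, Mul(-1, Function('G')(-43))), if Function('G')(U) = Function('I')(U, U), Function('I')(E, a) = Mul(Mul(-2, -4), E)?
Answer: -958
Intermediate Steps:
Function('I')(E, a) = Mul(8, E)
Function('G')(U) = Mul(8, U)
Add(-1302, Mul(-1, Function('G')(-43))) = Add(-1302, Mul(-1, Mul(8, -43))) = Add(-1302, Mul(-1, -344)) = Add(-1302, 344) = -958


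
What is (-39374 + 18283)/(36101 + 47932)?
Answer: -21091/84033 ≈ -0.25098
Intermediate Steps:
(-39374 + 18283)/(36101 + 47932) = -21091/84033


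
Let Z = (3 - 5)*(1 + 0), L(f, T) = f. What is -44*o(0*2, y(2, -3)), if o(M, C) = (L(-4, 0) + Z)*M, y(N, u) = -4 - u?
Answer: 0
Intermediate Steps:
Z = -2 (Z = -2*1 = -2)
o(M, C) = -6*M (o(M, C) = (-4 - 2)*M = -6*M)
-44*o(0*2, y(2, -3)) = -(-264)*0*2 = -(-264)*0 = -44*0 = 0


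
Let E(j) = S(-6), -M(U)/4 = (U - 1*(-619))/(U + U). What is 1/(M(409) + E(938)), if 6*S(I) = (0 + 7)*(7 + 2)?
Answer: 818/4477 ≈ 0.18271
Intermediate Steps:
M(U) = -2*(619 + U)/U (M(U) = -4*(U - 1*(-619))/(U + U) = -4*(U + 619)/(2*U) = -4*(619 + U)*1/(2*U) = -2*(619 + U)/U)
S(I) = 21/2 (S(I) = ((0 + 7)*(7 + 2))/6 = (7*9)/6 = (1/6)*63 = 21/2)
E(j) = 21/2
1/(M(409) + E(938)) = 1/((-2 - 1238/409) + 21/2) = 1/(-2056/409 + 21/2) = 1/(4477/818) = 818/4477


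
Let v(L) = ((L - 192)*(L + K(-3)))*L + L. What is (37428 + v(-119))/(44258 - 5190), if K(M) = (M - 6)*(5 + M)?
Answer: -1258231/9767 ≈ -128.82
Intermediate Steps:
K(M) = (-6 + M)*(5 + M)
v(L) = L + L*(-192 + L)*(-18 + L) (v(L) = ((L - 192)*(L + (-30 + (-3)**2 - 1*(-3))))*L + L = ((-192 + L)*(L + (-30 + 9 + 3)))*L + L = ((-192 + L)*(L - 18))*L + L = ((-192 + L)*(-18 + L))*L + L = L*(-192 + L)*(-18 + L) + L = L + L*(-192 + L)*(-18 + L))
(37428 + v(-119))/(44258 - 5190) = (37428 - 119*(3457 + (-119)**2 - 210*(-119)))/(44258 - 5190) = (37428 - 119*(3457 + 14161 + 24990))/39068 = (37428 - 119*42608)*(1/39068) = (37428 - 5070352)*(1/39068) = -5032924*1/39068 = -1258231/9767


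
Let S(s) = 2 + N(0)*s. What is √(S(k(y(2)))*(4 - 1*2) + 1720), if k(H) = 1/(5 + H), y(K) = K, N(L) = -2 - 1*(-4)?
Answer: 2*√21126/7 ≈ 41.528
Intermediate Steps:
N(L) = 2 (N(L) = -2 + 4 = 2)
S(s) = 2 + 2*s
√(S(k(y(2)))*(4 - 1*2) + 1720) = √((2 + 2/(5 + 2))*(4 - 1*2) + 1720) = √((2 + 2/7)*(4 - 2) + 1720) = √((2 + 2*(⅐))*2 + 1720) = √((2 + 2/7)*2 + 1720) = √((16/7)*2 + 1720) = √(32/7 + 1720) = √(12072/7) = 2*√21126/7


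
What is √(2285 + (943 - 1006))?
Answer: √2222 ≈ 47.138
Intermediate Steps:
√(2285 + (943 - 1006)) = √(2285 - 63) = √2222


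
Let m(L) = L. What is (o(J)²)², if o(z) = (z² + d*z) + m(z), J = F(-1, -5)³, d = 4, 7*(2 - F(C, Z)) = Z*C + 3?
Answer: 30265238435633968582656/191581231380566414401 ≈ 157.98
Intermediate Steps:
F(C, Z) = 11/7 - C*Z/7 (F(C, Z) = 2 - (Z*C + 3)/7 = 2 - (C*Z + 3)/7 = 2 - (3 + C*Z)/7 = 2 + (-3/7 - C*Z/7) = 11/7 - C*Z/7)
J = 216/343 (J = (11/7 - ⅐*(-1)*(-5))³ = (11/7 - 5/7)³ = (6/7)³ = 216/343 ≈ 0.62974)
o(z) = z² + 5*z (o(z) = (z² + 4*z) + z = z² + 5*z)
(o(J)²)² = ((216*(5 + 216/343)/343)²)² = (((216/343)*(1931/343))²)² = ((417096/117649)²)² = (173969073216/13841287201)² = 30265238435633968582656/191581231380566414401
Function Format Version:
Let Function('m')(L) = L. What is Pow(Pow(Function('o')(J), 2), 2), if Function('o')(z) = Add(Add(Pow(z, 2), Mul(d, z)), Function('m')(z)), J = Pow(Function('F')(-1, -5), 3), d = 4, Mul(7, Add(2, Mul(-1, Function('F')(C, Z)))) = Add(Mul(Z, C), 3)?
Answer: Rational(30265238435633968582656, 191581231380566414401) ≈ 157.98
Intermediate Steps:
Function('F')(C, Z) = Add(Rational(11, 7), Mul(Rational(-1, 7), C, Z)) (Function('F')(C, Z) = Add(2, Mul(Rational(-1, 7), Add(Mul(Z, C), 3))) = Add(2, Mul(Rational(-1, 7), Add(Mul(C, Z), 3))) = Add(2, Mul(Rational(-1, 7), Add(3, Mul(C, Z)))) = Add(2, Add(Rational(-3, 7), Mul(Rational(-1, 7), C, Z))) = Add(Rational(11, 7), Mul(Rational(-1, 7), C, Z)))
J = Rational(216, 343) (J = Pow(Add(Rational(11, 7), Mul(Rational(-1, 7), -1, -5)), 3) = Pow(Add(Rational(11, 7), Rational(-5, 7)), 3) = Pow(Rational(6, 7), 3) = Rational(216, 343) ≈ 0.62974)
Function('o')(z) = Add(Pow(z, 2), Mul(5, z)) (Function('o')(z) = Add(Add(Pow(z, 2), Mul(4, z)), z) = Add(Pow(z, 2), Mul(5, z)))
Pow(Pow(Function('o')(J), 2), 2) = Pow(Pow(Mul(Rational(216, 343), Add(5, Rational(216, 343))), 2), 2) = Pow(Pow(Mul(Rational(216, 343), Rational(1931, 343)), 2), 2) = Pow(Pow(Rational(417096, 117649), 2), 2) = Pow(Rational(173969073216, 13841287201), 2) = Rational(30265238435633968582656, 191581231380566414401)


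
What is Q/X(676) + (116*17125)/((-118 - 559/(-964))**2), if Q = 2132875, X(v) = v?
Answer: 28575719500914875/8661354948324 ≈ 3299.2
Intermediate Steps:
Q/X(676) + (116*17125)/((-118 - 559/(-964))**2) = 2132875/676 + (116*17125)/((-118 - 559/(-964))**2) = 2132875*(1/676) + 1986500/((-118 - 559*(-1/964))**2) = 2132875/676 + 1986500/((-118 + 559/964)**2) = 2132875/676 + 1986500/((-113193/964)**2) = 2132875/676 + 1986500/(12812655249/929296) = 2132875/676 + 1986500*(929296/12812655249) = 2132875/676 + 1846046504000/12812655249 = 28575719500914875/8661354948324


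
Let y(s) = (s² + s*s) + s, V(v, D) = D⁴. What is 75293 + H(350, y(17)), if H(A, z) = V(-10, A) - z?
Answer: 15006324698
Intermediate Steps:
y(s) = s + 2*s² (y(s) = (s² + s²) + s = 2*s² + s = s + 2*s²)
H(A, z) = A⁴ - z
75293 + H(350, y(17)) = 75293 + (350⁴ - 17*(1 + 2*17)) = 75293 + (15006250000 - 17*(1 + 34)) = 75293 + (15006250000 - 17*35) = 75293 + (15006250000 - 1*595) = 75293 + (15006250000 - 595) = 75293 + 15006249405 = 15006324698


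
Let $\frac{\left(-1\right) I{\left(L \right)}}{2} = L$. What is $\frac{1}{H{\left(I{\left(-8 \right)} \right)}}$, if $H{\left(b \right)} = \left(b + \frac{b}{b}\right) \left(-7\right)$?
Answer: $- \frac{1}{119} \approx -0.0084034$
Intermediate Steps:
$I{\left(L \right)} = - 2 L$
$H{\left(b \right)} = -7 - 7 b$ ($H{\left(b \right)} = \left(b + 1\right) \left(-7\right) = \left(1 + b\right) \left(-7\right) = -7 - 7 b$)
$\frac{1}{H{\left(I{\left(-8 \right)} \right)}} = \frac{1}{-7 - 7 \left(\left(-2\right) \left(-8\right)\right)} = \frac{1}{-7 - 112} = \frac{1}{-119} = - \frac{1}{119}$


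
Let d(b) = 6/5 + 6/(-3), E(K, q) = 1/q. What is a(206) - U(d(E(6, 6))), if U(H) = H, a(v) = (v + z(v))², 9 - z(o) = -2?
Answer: 235449/5 ≈ 47090.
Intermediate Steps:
z(o) = 11 (z(o) = 9 - 1*(-2) = 9 + 2 = 11)
d(b) = -⅘ (d(b) = 6*(⅕) + 6*(-⅓) = 6/5 - 2 = -⅘)
a(v) = (11 + v)² (a(v) = (v + 11)² = (11 + v)²)
a(206) - U(d(E(6, 6))) = (11 + 206)² - 1*(-⅘) = 217² + ⅘ = 47089 + ⅘ = 235449/5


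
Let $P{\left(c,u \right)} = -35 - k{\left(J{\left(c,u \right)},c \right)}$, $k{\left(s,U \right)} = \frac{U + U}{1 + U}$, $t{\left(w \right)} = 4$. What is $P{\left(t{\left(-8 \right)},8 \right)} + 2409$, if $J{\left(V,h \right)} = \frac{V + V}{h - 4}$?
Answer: $\frac{11862}{5} \approx 2372.4$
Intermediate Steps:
$J{\left(V,h \right)} = \frac{2 V}{-4 + h}$
$k{\left(s,U \right)} = \frac{2 U}{1 + U}$
$P{\left(c,u \right)} = -35 - \frac{2 c}{1 + c}$
$P{\left(t{\left(-8 \right)},8 \right)} + 2409 = \frac{-35 - 148}{1 + 4} + 2409 = \frac{-35 - 148}{5} + 2409 = \frac{1}{5} \left(-183\right) + 2409 = - \frac{183}{5} + 2409 = \frac{11862}{5}$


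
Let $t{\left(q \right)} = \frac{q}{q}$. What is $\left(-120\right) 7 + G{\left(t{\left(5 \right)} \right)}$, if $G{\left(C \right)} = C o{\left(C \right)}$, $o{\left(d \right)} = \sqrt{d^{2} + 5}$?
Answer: $-840 + \sqrt{6} \approx -837.55$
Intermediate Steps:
$o{\left(d \right)} = \sqrt{5 + d^{2}}$
$t{\left(q \right)} = 1$
$G{\left(C \right)} = C \sqrt{5 + C^{2}}$
$\left(-120\right) 7 + G{\left(t{\left(5 \right)} \right)} = \left(-120\right) 7 + 1 \sqrt{5 + 1^{2}} = -840 + 1 \sqrt{5 + 1} = -840 + 1 \sqrt{6} = -840 + \sqrt{6}$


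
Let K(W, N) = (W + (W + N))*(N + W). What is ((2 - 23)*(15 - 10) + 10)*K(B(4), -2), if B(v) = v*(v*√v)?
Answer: -176700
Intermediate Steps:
B(v) = v^(5/2) (B(v) = v*v^(3/2) = v^(5/2))
K(W, N) = (N + W)*(N + 2*W) (K(W, N) = (W + (N + W))*(N + W) = (N + 2*W)*(N + W) = (N + W)*(N + 2*W))
((2 - 23)*(15 - 10) + 10)*K(B(4), -2) = ((2 - 23)*(15 - 10) + 10)*((-2)² + 2*(4^(5/2))² + 3*(-2)*4^(5/2)) = (-21*5 + 10)*(4 + 2*32² + 3*(-2)*32) = (-105 + 10)*(4 + 2*1024 - 192) = -95*(4 + 2048 - 192) = -95*1860 = -176700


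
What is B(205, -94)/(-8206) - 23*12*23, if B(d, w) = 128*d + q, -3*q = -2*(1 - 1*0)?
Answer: -78176893/12309 ≈ -6351.2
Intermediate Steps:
q = ⅔ (q = -(-2)*(1 - 1*0)/3 = -(-2)*(1 + 0)/3 = -(-2)/3 = -⅓*(-2) = ⅔ ≈ 0.66667)
B(d, w) = ⅔ + 128*d (B(d, w) = 128*d + ⅔ = ⅔ + 128*d)
B(205, -94)/(-8206) - 23*12*23 = (⅔ + 128*205)/(-8206) - 23*12*23 = (⅔ + 26240)*(-1/8206) - 276*23 = (78722/3)*(-1/8206) - 1*6348 = -39361/12309 - 6348 = -78176893/12309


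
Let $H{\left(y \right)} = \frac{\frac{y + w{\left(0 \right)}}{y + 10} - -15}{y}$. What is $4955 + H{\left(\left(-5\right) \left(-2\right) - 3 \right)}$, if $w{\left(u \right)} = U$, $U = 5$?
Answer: $\frac{589912}{119} \approx 4957.2$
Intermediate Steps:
$w{\left(u \right)} = 5$
$H{\left(y \right)} = \frac{15 + \frac{5 + y}{10 + y}}{y}$ ($H{\left(y \right)} = \frac{\frac{y + 5}{y + 10} - -15}{y} = \frac{\frac{5 + y}{10 + y} + 15}{y} = \frac{15 + \frac{5 + y}{10 + y}}{y}$)
$4955 + H{\left(\left(-5\right) \left(-2\right) - 3 \right)} = 4955 + \frac{155 + 16 \left(\left(-5\right) \left(-2\right) - 3\right)}{\left(\left(-5\right) \left(-2\right) - 3\right) \left(10 - -7\right)} = 4955 + \frac{155 + 16 \left(10 - 3\right)}{\left(10 - 3\right) \left(10 + \left(10 - 3\right)\right)} = 4955 + \frac{155 + 16 \cdot 7}{7 \left(10 + 7\right)} = 4955 + \frac{155 + 112}{7 \cdot 17} = 4955 + \frac{1}{7} \cdot \frac{1}{17} \cdot 267 = 4955 + \frac{267}{119} = \frac{589912}{119}$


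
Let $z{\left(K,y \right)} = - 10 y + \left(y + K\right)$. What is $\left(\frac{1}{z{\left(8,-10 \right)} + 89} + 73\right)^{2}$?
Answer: $\frac{186377104}{34969} \approx 5329.8$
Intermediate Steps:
$z{\left(K,y \right)} = K - 9 y$ ($z{\left(K,y \right)} = - 10 y + \left(K + y\right) = K - 9 y$)
$\left(\frac{1}{z{\left(8,-10 \right)} + 89} + 73\right)^{2} = \left(\frac{1}{\left(8 - -90\right) + 89} + 73\right)^{2} = \left(\frac{1}{\left(8 + 90\right) + 89} + 73\right)^{2} = \left(\frac{1}{98 + 89} + 73\right)^{2} = \left(\frac{1}{187} + 73\right)^{2} = \left(\frac{13652}{187}\right)^{2} = \frac{186377104}{34969}$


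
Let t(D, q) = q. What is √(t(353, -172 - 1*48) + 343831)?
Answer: 3*√38179 ≈ 586.18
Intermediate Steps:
√(t(353, -172 - 1*48) + 343831) = √((-172 - 1*48) + 343831) = √((-172 - 48) + 343831) = √(-220 + 343831) = √343611 = 3*√38179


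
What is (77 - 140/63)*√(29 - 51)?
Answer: 673*I*√22/9 ≈ 350.74*I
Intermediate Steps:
(77 - 140/63)*√(29 - 51) = (77 - 140*1/63)*√(-22) = (77 - 20/9)*(I*√22) = 673*(I*√22)/9 = 673*I*√22/9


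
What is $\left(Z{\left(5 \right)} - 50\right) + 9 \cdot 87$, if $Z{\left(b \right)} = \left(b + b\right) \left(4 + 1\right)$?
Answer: $783$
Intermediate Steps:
$Z{\left(b \right)} = 10 b$ ($Z{\left(b \right)} = 2 b 5 = 10 b$)
$\left(Z{\left(5 \right)} - 50\right) + 9 \cdot 87 = \left(10 \cdot 5 - 50\right) + 9 \cdot 87 = \left(50 - 50\right) + 783 = 0 + 783 = 783$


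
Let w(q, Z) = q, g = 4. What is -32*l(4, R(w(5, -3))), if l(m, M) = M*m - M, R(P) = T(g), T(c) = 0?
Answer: 0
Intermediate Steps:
R(P) = 0
l(m, M) = -M + M*m
-32*l(4, R(w(5, -3))) = -0*(-1 + 4) = -0*3 = -32*0 = 0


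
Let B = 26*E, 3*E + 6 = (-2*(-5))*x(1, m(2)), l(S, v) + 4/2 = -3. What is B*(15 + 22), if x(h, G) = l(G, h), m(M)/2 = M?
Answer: -53872/3 ≈ -17957.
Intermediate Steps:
l(S, v) = -5 (l(S, v) = -2 - 3 = -5)
m(M) = 2*M
x(h, G) = -5
E = -56/3 (E = -2 + (-2*(-5)*(-5))/3 = -2 + (10*(-5))/3 = -2 + (1/3)*(-50) = -2 - 50/3 = -56/3 ≈ -18.667)
B = -1456/3 (B = 26*(-56/3) = -1456/3 ≈ -485.33)
B*(15 + 22) = -1456*(15 + 22)/3 = -1456/3*37 = -53872/3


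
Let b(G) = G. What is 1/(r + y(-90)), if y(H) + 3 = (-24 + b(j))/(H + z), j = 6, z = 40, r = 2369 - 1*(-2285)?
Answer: 25/116284 ≈ 0.00021499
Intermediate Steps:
r = 4654 (r = 2369 + 2285 = 4654)
y(H) = -3 - 18/(40 + H) (y(H) = -3 + (-24 + 6)/(H + 40) = -3 - 18/(40 + H))
1/(r + y(-90)) = 1/(4654 + 3*(-46 - 1*(-90))/(40 - 90)) = 1/(4654 + 3*(-46 + 90)/(-50)) = 1/(4654 + 3*(-1/50)*44) = 1/(4654 - 66/25) = 1/(116284/25) = 25/116284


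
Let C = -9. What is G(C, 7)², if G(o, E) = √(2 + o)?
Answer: -7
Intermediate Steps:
G(C, 7)² = (√(2 - 9))² = (√(-7))² = (I*√7)² = -7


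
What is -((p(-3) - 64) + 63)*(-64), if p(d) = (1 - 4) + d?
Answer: -448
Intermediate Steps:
p(d) = -3 + d
-((p(-3) - 64) + 63)*(-64) = -(((-3 - 3) - 64) + 63)*(-64) = -((-6 - 64) + 63)*(-64) = -(-70 + 63)*(-64) = -(-7)*(-64) = -1*448 = -448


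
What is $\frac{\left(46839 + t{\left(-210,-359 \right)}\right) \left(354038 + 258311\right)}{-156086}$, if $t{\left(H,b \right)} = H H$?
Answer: $- \frac{55686405711}{156086} \approx -3.5677 \cdot 10^{5}$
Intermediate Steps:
$t{\left(H,b \right)} = H^{2}$
$\frac{\left(46839 + t{\left(-210,-359 \right)}\right) \left(354038 + 258311\right)}{-156086} = \frac{\left(46839 + \left(-210\right)^{2}\right) \left(354038 + 258311\right)}{-156086} = \left(46839 + 44100\right) 612349 \left(- \frac{1}{156086}\right) = 90939 \cdot 612349 \left(- \frac{1}{156086}\right) = 55686405711 \left(- \frac{1}{156086}\right) = - \frac{55686405711}{156086}$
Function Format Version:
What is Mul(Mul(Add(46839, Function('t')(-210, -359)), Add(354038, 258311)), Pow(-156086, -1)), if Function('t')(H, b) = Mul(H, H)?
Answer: Rational(-55686405711, 156086) ≈ -3.5677e+5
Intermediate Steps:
Function('t')(H, b) = Pow(H, 2)
Mul(Mul(Add(46839, Function('t')(-210, -359)), Add(354038, 258311)), Pow(-156086, -1)) = Mul(Mul(Add(46839, Pow(-210, 2)), Add(354038, 258311)), Pow(-156086, -1)) = Mul(Mul(Add(46839, 44100), 612349), Rational(-1, 156086)) = Mul(Mul(90939, 612349), Rational(-1, 156086)) = Mul(55686405711, Rational(-1, 156086)) = Rational(-55686405711, 156086)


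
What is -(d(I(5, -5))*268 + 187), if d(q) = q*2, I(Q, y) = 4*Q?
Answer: -10907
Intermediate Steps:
d(q) = 2*q
-(d(I(5, -5))*268 + 187) = -((2*(4*5))*268 + 187) = -((2*20)*268 + 187) = -(40*268 + 187) = -(10720 + 187) = -1*10907 = -10907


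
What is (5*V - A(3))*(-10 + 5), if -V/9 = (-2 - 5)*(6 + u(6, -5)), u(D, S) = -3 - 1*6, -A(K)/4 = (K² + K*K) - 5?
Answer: 4465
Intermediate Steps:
A(K) = 20 - 8*K² (A(K) = -4*((K² + K*K) - 5) = -4*((K² + K²) - 5) = -4*(2*K² - 5) = -4*(-5 + 2*K²) = 20 - 8*K²)
u(D, S) = -9 (u(D, S) = -3 - 6 = -9)
V = -189 (V = -9*(-2 - 5)*(6 - 9) = -(-63)*(-3) = -9*21 = -189)
(5*V - A(3))*(-10 + 5) = (5*(-189) - (20 - 8*3²))*(-10 + 5) = (-945 - (20 - 8*9))*(-5) = (-945 - (20 - 72))*(-5) = (-945 - 1*(-52))*(-5) = (-945 + 52)*(-5) = -893*(-5) = 4465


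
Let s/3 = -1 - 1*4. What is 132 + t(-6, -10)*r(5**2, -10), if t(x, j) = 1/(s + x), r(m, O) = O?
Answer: 2782/21 ≈ 132.48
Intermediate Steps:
s = -15 (s = 3*(-1 - 1*4) = 3*(-1 - 4) = 3*(-5) = -15)
t(x, j) = 1/(-15 + x)
132 + t(-6, -10)*r(5**2, -10) = 132 - 10/(-15 - 6) = 132 - 10/(-21) = 132 - 1/21*(-10) = 132 + 10/21 = 2782/21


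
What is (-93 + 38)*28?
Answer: -1540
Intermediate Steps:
(-93 + 38)*28 = -55*28 = -1540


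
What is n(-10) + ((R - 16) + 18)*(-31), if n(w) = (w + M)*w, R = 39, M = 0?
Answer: -1171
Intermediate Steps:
n(w) = w² (n(w) = (w + 0)*w = w*w = w²)
n(-10) + ((R - 16) + 18)*(-31) = (-10)² + ((39 - 16) + 18)*(-31) = 100 + (23 + 18)*(-31) = 100 + 41*(-31) = 100 - 1271 = -1171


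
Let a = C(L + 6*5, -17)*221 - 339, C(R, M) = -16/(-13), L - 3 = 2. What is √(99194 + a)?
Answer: 119*√7 ≈ 314.84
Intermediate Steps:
L = 5 (L = 3 + 2 = 5)
C(R, M) = 16/13 (C(R, M) = -16*(-1/13) = 16/13)
a = -67 (a = (16/13)*221 - 339 = 272 - 339 = -67)
√(99194 + a) = √(99194 - 67) = √99127 = 119*√7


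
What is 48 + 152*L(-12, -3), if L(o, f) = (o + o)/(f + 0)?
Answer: 1264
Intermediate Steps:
L(o, f) = 2*o/f (L(o, f) = (2*o)/f = 2*o/f)
48 + 152*L(-12, -3) = 48 + 152*(2*(-12)/(-3)) = 48 + 152*(2*(-12)*(-1/3)) = 48 + 152*8 = 48 + 1216 = 1264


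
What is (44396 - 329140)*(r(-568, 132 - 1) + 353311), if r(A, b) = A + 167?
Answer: -100489005040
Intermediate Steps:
r(A, b) = 167 + A
(44396 - 329140)*(r(-568, 132 - 1) + 353311) = (44396 - 329140)*((167 - 568) + 353311) = -284744*(-401 + 353311) = -284744*352910 = -100489005040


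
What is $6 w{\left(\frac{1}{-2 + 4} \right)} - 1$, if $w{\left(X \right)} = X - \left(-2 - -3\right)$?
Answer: $-4$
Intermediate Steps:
$w{\left(X \right)} = -1 + X$ ($w{\left(X \right)} = X - \left(-2 + 3\right) = X - 1 = -1 + X$)
$6 w{\left(\frac{1}{-2 + 4} \right)} - 1 = 6 \left(-1 + \frac{1}{-2 + 4}\right) - 1 = 6 \left(-1 + \frac{1}{2}\right) - 1 = 6 \left(- \frac{1}{2}\right) - 1 = -3 - 1 = -4$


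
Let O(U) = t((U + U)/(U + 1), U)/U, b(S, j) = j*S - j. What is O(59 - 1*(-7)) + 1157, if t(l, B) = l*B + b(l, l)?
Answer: 5202747/4489 ≈ 1159.0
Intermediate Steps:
b(S, j) = -j + S*j (b(S, j) = S*j - j = -j + S*j)
t(l, B) = B*l + l*(-1 + l) (t(l, B) = l*B + l*(-1 + l) = B*l + l*(-1 + l))
O(U) = 2*(-1 + U + 2*U/(1 + U))/(1 + U) (O(U) = (((U + U)/(U + 1))*(-1 + U + (U + U)/(U + 1)))/U = (((2*U)/(1 + U))*(-1 + U + (2*U)/(1 + U)))/U = ((2*U/(1 + U))*(-1 + U + 2*U/(1 + U)))/U = (2*U*(-1 + U + 2*U/(1 + U))/(1 + U))/U = 2*(-1 + U + 2*U/(1 + U))/(1 + U))
O(59 - 1*(-7)) + 1157 = 2*(-1 + (59 - 1*(-7)) + (59 - 1*(-7))*(1 + (59 - 1*(-7))))/(1 + (59 - 1*(-7)))² + 1157 = 2*(-1 + (59 + 7) + (59 + 7)*(1 + (59 + 7)))/(1 + (59 + 7))² + 1157 = 2*(-1 + 66 + 66*(1 + 66))/(1 + 66)² + 1157 = 2*(-1 + 66 + 66*67)/67² + 1157 = 2*(1/4489)*(-1 + 66 + 4422) + 1157 = 2*(1/4489)*4487 + 1157 = 8974/4489 + 1157 = 5202747/4489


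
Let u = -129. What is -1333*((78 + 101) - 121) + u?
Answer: -77443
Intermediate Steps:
-1333*((78 + 101) - 121) + u = -1333*((78 + 101) - 121) - 129 = -1333*(179 - 121) - 129 = -1333*58 - 129 = -77314 - 129 = -77443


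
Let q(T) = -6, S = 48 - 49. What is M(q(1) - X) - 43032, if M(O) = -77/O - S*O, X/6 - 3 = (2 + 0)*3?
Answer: -2585443/60 ≈ -43091.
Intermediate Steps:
S = -1
X = 54 (X = 18 + 6*((2 + 0)*3) = 18 + 6*(2*3) = 18 + 6*6 = 18 + 36 = 54)
M(O) = O - 77/O (M(O) = -77/O - (-1)*O = -77/O + O = O - 77/O)
M(q(1) - X) - 43032 = ((-6 - 1*54) - 77/(-6 - 1*54)) - 43032 = ((-6 - 54) - 77/(-6 - 54)) - 43032 = (-60 - 77/(-60)) - 43032 = (-60 - 77*(-1/60)) - 43032 = (-60 + 77/60) - 43032 = -3523/60 - 43032 = -2585443/60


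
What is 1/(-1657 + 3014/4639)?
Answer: -4639/7683809 ≈ -0.00060374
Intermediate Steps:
1/(-1657 + 3014/4639) = 1/(-7683809/4639) = -4639/7683809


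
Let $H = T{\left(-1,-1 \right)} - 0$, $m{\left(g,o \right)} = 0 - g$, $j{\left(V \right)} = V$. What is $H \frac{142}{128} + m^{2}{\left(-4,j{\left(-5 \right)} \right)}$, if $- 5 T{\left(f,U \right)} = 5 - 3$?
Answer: $\frac{2489}{160} \approx 15.556$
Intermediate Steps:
$m{\left(g,o \right)} = - g$
$T{\left(f,U \right)} = - \frac{2}{5}$ ($T{\left(f,U \right)} = - \frac{5 - 3}{5} = \left(- \frac{1}{5}\right) 2 = - \frac{2}{5}$)
$H = - \frac{2}{5}$ ($H = - \frac{2}{5} - 0 = - \frac{2}{5} + 0 = - \frac{2}{5} \approx -0.4$)
$H \frac{142}{128} + m^{2}{\left(-4,j{\left(-5 \right)} \right)} = - \frac{2 \cdot \frac{142}{128}}{5} + \left(\left(-1\right) \left(-4\right)\right)^{2} = - \frac{2 \cdot 142 \cdot \frac{1}{128}}{5} + 4^{2} = \left(- \frac{2}{5}\right) \frac{71}{64} + 16 = - \frac{71}{160} + 16 = \frac{2489}{160}$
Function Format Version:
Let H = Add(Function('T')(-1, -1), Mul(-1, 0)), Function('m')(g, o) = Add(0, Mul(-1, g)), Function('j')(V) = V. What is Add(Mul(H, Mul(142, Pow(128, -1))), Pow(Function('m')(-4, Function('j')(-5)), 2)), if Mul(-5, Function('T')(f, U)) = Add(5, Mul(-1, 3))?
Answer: Rational(2489, 160) ≈ 15.556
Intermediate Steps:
Function('m')(g, o) = Mul(-1, g)
Function('T')(f, U) = Rational(-2, 5) (Function('T')(f, U) = Mul(Rational(-1, 5), Add(5, Mul(-1, 3))) = Mul(Rational(-1, 5), Add(5, -3)) = Mul(Rational(-1, 5), 2) = Rational(-2, 5))
H = Rational(-2, 5) (H = Add(Rational(-2, 5), Mul(-1, 0)) = Add(Rational(-2, 5), 0) = Rational(-2, 5) ≈ -0.40000)
Add(Mul(H, Mul(142, Pow(128, -1))), Pow(Function('m')(-4, Function('j')(-5)), 2)) = Add(Mul(Rational(-2, 5), Mul(142, Pow(128, -1))), Pow(Mul(-1, -4), 2)) = Add(Mul(Rational(-2, 5), Mul(142, Rational(1, 128))), Pow(4, 2)) = Add(Mul(Rational(-2, 5), Rational(71, 64)), 16) = Add(Rational(-71, 160), 16) = Rational(2489, 160)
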